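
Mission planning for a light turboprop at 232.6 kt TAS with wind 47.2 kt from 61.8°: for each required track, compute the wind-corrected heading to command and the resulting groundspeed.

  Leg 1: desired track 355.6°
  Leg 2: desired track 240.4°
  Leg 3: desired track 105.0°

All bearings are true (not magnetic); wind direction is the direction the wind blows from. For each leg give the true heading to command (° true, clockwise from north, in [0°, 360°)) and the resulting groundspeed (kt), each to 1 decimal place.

Leg 1: desired track 355.6°; wind correction +10.7° → command heading 6.3°, groundspeed 209.5 kt
Leg 2: desired track 240.4°; wind correction -0.3° → command heading 240.1°, groundspeed 279.8 kt
Leg 3: desired track 105.0°; wind correction -8.0° → command heading 97.0°, groundspeed 195.9 kt

Leg 1: heading=6.3°, groundspeed=209.5 kt
Leg 2: heading=240.1°, groundspeed=279.8 kt
Leg 3: heading=97.0°, groundspeed=195.9 kt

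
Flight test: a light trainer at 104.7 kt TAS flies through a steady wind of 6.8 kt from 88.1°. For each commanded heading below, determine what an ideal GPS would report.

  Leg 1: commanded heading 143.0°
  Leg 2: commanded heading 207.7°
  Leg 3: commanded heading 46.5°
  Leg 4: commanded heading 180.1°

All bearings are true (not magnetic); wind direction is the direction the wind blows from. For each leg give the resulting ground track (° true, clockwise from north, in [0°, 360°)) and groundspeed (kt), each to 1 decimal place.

Leg 1: heading 143.0°; drift +3.2° → track 146.2°, groundspeed 100.9 kt
Leg 2: heading 207.7°; drift +3.1° → track 210.8°, groundspeed 108.2 kt
Leg 3: heading 46.5°; drift -2.6° → track 43.9°, groundspeed 99.7 kt
Leg 4: heading 180.1°; drift +3.7° → track 183.8°, groundspeed 105.2 kt

Leg 1: track=146.2°, groundspeed=100.9 kt
Leg 2: track=210.8°, groundspeed=108.2 kt
Leg 3: track=43.9°, groundspeed=99.7 kt
Leg 4: track=183.8°, groundspeed=105.2 kt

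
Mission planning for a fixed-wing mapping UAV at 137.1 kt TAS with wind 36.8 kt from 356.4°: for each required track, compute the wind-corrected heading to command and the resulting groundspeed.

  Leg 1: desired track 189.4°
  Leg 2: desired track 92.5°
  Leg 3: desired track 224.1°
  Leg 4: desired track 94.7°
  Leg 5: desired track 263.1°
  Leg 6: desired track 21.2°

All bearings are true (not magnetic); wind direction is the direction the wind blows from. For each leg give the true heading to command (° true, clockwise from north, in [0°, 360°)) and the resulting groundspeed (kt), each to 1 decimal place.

Leg 1: heading=192.9°, groundspeed=172.7 kt
Leg 2: heading=77.0°, groundspeed=136.0 kt
Leg 3: heading=235.6°, groundspeed=159.1 kt
Leg 4: heading=79.3°, groundspeed=137.5 kt
Leg 5: heading=278.6°, groundspeed=134.2 kt
Leg 6: heading=14.7°, groundspeed=102.8 kt

Leg 1: desired track 189.4°; wind correction +3.5° → command heading 192.9°, groundspeed 172.7 kt
Leg 2: desired track 92.5°; wind correction -15.5° → command heading 77.0°, groundspeed 136.0 kt
Leg 3: desired track 224.1°; wind correction +11.5° → command heading 235.6°, groundspeed 159.1 kt
Leg 4: desired track 94.7°; wind correction -15.4° → command heading 79.3°, groundspeed 137.5 kt
Leg 5: desired track 263.1°; wind correction +15.5° → command heading 278.6°, groundspeed 134.2 kt
Leg 6: desired track 21.2°; wind correction -6.5° → command heading 14.7°, groundspeed 102.8 kt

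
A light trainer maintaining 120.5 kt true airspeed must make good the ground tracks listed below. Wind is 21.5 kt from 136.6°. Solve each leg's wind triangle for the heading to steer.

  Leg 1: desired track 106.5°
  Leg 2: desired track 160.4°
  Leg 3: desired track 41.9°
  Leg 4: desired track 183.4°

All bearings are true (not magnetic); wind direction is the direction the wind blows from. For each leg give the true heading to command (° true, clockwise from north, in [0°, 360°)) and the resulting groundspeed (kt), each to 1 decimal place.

Leg 1: desired track 106.5°; wind correction +5.1° → command heading 111.6°, groundspeed 101.4 kt
Leg 2: desired track 160.4°; wind correction -4.1° → command heading 156.3°, groundspeed 100.5 kt
Leg 3: desired track 41.9°; wind correction +10.2° → command heading 52.1°, groundspeed 120.3 kt
Leg 4: desired track 183.4°; wind correction -7.5° → command heading 175.9°, groundspeed 104.8 kt

Leg 1: heading=111.6°, groundspeed=101.4 kt
Leg 2: heading=156.3°, groundspeed=100.5 kt
Leg 3: heading=52.1°, groundspeed=120.3 kt
Leg 4: heading=175.9°, groundspeed=104.8 kt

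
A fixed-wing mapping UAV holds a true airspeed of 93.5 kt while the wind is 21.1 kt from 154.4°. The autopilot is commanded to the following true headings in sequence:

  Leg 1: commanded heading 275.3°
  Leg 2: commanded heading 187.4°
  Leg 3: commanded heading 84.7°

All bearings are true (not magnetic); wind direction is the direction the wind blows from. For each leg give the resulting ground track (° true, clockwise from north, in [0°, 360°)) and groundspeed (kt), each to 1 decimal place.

Leg 1: heading 275.3°; drift +9.8° → track 285.1°, groundspeed 105.9 kt
Leg 2: heading 187.4°; drift +8.6° → track 196.0°, groundspeed 76.7 kt
Leg 3: heading 84.7°; drift -12.9° → track 71.8°, groundspeed 88.4 kt

Leg 1: track=285.1°, groundspeed=105.9 kt
Leg 2: track=196.0°, groundspeed=76.7 kt
Leg 3: track=71.8°, groundspeed=88.4 kt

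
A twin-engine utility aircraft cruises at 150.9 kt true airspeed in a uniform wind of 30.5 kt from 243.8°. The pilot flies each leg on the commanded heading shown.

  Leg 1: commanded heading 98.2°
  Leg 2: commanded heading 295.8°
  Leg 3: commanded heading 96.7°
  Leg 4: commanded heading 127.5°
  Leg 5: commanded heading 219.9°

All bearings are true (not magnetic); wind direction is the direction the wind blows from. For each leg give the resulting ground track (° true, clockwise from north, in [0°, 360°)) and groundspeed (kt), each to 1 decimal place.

Leg 1: heading 98.2°; drift -5.6° → track 92.6°, groundspeed 176.9 kt
Leg 2: heading 295.8°; drift +10.3° → track 306.1°, groundspeed 134.3 kt
Leg 3: heading 96.7°; drift -5.4° → track 91.3°, groundspeed 177.3 kt
Leg 4: heading 127.5°; drift -9.4° → track 118.1°, groundspeed 166.7 kt
Leg 5: heading 219.9°; drift -5.7° → track 214.2°, groundspeed 123.6 kt

Leg 1: track=92.6°, groundspeed=176.9 kt
Leg 2: track=306.1°, groundspeed=134.3 kt
Leg 3: track=91.3°, groundspeed=177.3 kt
Leg 4: track=118.1°, groundspeed=166.7 kt
Leg 5: track=214.2°, groundspeed=123.6 kt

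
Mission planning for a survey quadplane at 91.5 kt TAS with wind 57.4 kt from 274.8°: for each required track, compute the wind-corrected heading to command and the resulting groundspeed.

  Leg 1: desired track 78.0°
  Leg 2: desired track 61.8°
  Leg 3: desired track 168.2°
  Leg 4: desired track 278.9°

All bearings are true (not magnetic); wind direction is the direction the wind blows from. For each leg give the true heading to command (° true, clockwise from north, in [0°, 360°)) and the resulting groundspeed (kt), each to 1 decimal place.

Leg 1: desired track 78.0°; wind correction -10.4° → command heading 67.6°, groundspeed 144.9 kt
Leg 2: desired track 61.8°; wind correction -20.0° → command heading 41.8°, groundspeed 134.1 kt
Leg 3: desired track 168.2°; wind correction +37.0° → command heading 205.2°, groundspeed 89.5 kt
Leg 4: desired track 278.9°; wind correction -2.6° → command heading 276.3°, groundspeed 34.2 kt

Leg 1: heading=67.6°, groundspeed=144.9 kt
Leg 2: heading=41.8°, groundspeed=134.1 kt
Leg 3: heading=205.2°, groundspeed=89.5 kt
Leg 4: heading=276.3°, groundspeed=34.2 kt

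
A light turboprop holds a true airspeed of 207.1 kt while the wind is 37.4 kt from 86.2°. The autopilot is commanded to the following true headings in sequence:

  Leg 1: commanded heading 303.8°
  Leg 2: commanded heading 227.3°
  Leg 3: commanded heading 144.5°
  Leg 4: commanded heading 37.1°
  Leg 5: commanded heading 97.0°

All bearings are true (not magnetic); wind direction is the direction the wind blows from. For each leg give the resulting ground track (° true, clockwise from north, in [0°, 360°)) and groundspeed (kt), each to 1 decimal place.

Leg 1: track=298.3°, groundspeed=237.8 kt
Leg 2: track=233.0°, groundspeed=237.4 kt
Leg 3: track=154.1°, groundspeed=190.1 kt
Leg 4: track=28.3°, groundspeed=184.8 kt
Leg 5: track=99.4°, groundspeed=170.5 kt

Leg 1: heading 303.8°; drift -5.5° → track 298.3°, groundspeed 237.8 kt
Leg 2: heading 227.3°; drift +5.7° → track 233.0°, groundspeed 237.4 kt
Leg 3: heading 144.5°; drift +9.6° → track 154.1°, groundspeed 190.1 kt
Leg 4: heading 37.1°; drift -8.8° → track 28.3°, groundspeed 184.8 kt
Leg 5: heading 97.0°; drift +2.4° → track 99.4°, groundspeed 170.5 kt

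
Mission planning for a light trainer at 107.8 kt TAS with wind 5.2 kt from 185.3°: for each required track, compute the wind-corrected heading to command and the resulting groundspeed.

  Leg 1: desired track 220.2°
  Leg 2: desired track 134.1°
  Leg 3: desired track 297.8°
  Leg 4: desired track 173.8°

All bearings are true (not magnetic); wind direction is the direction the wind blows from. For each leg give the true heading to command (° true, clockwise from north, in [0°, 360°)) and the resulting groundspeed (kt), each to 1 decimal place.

Leg 1: heading=218.6°, groundspeed=103.5 kt
Leg 2: heading=136.3°, groundspeed=104.5 kt
Leg 3: heading=295.2°, groundspeed=109.7 kt
Leg 4: heading=174.4°, groundspeed=102.7 kt

Leg 1: desired track 220.2°; wind correction -1.6° → command heading 218.6°, groundspeed 103.5 kt
Leg 2: desired track 134.1°; wind correction +2.2° → command heading 136.3°, groundspeed 104.5 kt
Leg 3: desired track 297.8°; wind correction -2.6° → command heading 295.2°, groundspeed 109.7 kt
Leg 4: desired track 173.8°; wind correction +0.6° → command heading 174.4°, groundspeed 102.7 kt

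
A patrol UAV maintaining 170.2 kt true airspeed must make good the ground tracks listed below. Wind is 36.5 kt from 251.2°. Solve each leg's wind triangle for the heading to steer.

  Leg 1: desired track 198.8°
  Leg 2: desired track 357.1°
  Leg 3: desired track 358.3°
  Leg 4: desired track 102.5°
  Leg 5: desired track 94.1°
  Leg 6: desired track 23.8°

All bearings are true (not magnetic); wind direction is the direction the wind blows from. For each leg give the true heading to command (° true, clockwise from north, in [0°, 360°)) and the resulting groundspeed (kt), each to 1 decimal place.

Leg 1: heading=208.6°, groundspeed=145.5 kt
Leg 2: heading=345.2°, groundspeed=176.5 kt
Leg 3: heading=346.5°, groundspeed=177.3 kt
Leg 4: heading=108.9°, groundspeed=200.3 kt
Leg 5: heading=98.9°, groundspeed=203.2 kt
Leg 6: heading=14.7°, groundspeed=192.8 kt

Leg 1: desired track 198.8°; wind correction +9.8° → command heading 208.6°, groundspeed 145.5 kt
Leg 2: desired track 357.1°; wind correction -11.9° → command heading 345.2°, groundspeed 176.5 kt
Leg 3: desired track 358.3°; wind correction -11.8° → command heading 346.5°, groundspeed 177.3 kt
Leg 4: desired track 102.5°; wind correction +6.4° → command heading 108.9°, groundspeed 200.3 kt
Leg 5: desired track 94.1°; wind correction +4.8° → command heading 98.9°, groundspeed 203.2 kt
Leg 6: desired track 23.8°; wind correction -9.1° → command heading 14.7°, groundspeed 192.8 kt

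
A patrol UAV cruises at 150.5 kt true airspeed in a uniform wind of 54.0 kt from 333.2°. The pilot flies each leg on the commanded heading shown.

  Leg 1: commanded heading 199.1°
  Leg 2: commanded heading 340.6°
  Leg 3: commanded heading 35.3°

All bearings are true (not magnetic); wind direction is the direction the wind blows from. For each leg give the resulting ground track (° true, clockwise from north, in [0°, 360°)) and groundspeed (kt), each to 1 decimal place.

Leg 1: heading 199.1°; drift -11.7° → track 187.4°, groundspeed 192.0 kt
Leg 2: heading 340.6°; drift +4.1° → track 344.7°, groundspeed 97.2 kt
Leg 3: heading 35.3°; drift +20.9° → track 56.2°, groundspeed 134.0 kt

Leg 1: track=187.4°, groundspeed=192.0 kt
Leg 2: track=344.7°, groundspeed=97.2 kt
Leg 3: track=56.2°, groundspeed=134.0 kt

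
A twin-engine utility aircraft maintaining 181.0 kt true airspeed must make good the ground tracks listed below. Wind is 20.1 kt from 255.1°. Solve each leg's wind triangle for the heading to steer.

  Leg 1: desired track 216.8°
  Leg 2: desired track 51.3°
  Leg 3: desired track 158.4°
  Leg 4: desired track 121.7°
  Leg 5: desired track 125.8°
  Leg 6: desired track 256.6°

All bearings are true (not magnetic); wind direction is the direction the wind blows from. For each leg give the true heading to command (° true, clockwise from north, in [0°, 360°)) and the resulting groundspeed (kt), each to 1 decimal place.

Leg 1: heading=220.7°, groundspeed=164.8 kt
Leg 2: heading=48.7°, groundspeed=199.2 kt
Leg 3: heading=164.7°, groundspeed=182.2 kt
Leg 4: heading=126.3°, groundspeed=194.2 kt
Leg 5: heading=130.7°, groundspeed=193.1 kt
Leg 6: heading=256.4°, groundspeed=160.9 kt

Leg 1: desired track 216.8°; wind correction +3.9° → command heading 220.7°, groundspeed 164.8 kt
Leg 2: desired track 51.3°; wind correction -2.6° → command heading 48.7°, groundspeed 199.2 kt
Leg 3: desired track 158.4°; wind correction +6.3° → command heading 164.7°, groundspeed 182.2 kt
Leg 4: desired track 121.7°; wind correction +4.6° → command heading 126.3°, groundspeed 194.2 kt
Leg 5: desired track 125.8°; wind correction +4.9° → command heading 130.7°, groundspeed 193.1 kt
Leg 6: desired track 256.6°; wind correction -0.2° → command heading 256.4°, groundspeed 160.9 kt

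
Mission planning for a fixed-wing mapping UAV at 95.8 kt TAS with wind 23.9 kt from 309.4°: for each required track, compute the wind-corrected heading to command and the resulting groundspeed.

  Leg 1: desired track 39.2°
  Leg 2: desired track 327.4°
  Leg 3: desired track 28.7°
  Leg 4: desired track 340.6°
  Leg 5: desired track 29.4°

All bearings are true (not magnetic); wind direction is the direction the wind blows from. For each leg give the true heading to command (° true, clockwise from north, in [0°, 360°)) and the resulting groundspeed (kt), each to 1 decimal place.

Leg 1: desired track 39.2°; wind correction -14.4° → command heading 24.8°, groundspeed 92.7 kt
Leg 2: desired track 327.4°; wind correction -4.4° → command heading 323.0°, groundspeed 72.8 kt
Leg 3: desired track 28.7°; wind correction -14.2° → command heading 14.5°, groundspeed 88.4 kt
Leg 4: desired track 340.6°; wind correction -7.4° → command heading 333.2°, groundspeed 74.6 kt
Leg 5: desired track 29.4°; wind correction -14.2° → command heading 15.2°, groundspeed 88.7 kt

Leg 1: heading=24.8°, groundspeed=92.7 kt
Leg 2: heading=323.0°, groundspeed=72.8 kt
Leg 3: heading=14.5°, groundspeed=88.4 kt
Leg 4: heading=333.2°, groundspeed=74.6 kt
Leg 5: heading=15.2°, groundspeed=88.7 kt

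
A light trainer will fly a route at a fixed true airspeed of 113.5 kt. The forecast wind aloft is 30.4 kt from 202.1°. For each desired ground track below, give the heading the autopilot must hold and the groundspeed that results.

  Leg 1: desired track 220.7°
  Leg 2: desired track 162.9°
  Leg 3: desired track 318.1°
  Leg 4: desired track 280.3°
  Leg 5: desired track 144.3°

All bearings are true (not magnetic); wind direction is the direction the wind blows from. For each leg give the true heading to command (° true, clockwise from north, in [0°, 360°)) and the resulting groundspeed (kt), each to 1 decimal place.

Leg 1: desired track 220.7°; wind correction -4.9° → command heading 215.8°, groundspeed 84.3 kt
Leg 2: desired track 162.9°; wind correction +9.7° → command heading 172.6°, groundspeed 88.3 kt
Leg 3: desired track 318.1°; wind correction -13.9° → command heading 304.2°, groundspeed 123.5 kt
Leg 4: desired track 280.3°; wind correction -15.2° → command heading 265.1°, groundspeed 103.3 kt
Leg 5: desired track 144.3°; wind correction +13.1° → command heading 157.4°, groundspeed 94.3 kt

Leg 1: heading=215.8°, groundspeed=84.3 kt
Leg 2: heading=172.6°, groundspeed=88.3 kt
Leg 3: heading=304.2°, groundspeed=123.5 kt
Leg 4: heading=265.1°, groundspeed=103.3 kt
Leg 5: heading=157.4°, groundspeed=94.3 kt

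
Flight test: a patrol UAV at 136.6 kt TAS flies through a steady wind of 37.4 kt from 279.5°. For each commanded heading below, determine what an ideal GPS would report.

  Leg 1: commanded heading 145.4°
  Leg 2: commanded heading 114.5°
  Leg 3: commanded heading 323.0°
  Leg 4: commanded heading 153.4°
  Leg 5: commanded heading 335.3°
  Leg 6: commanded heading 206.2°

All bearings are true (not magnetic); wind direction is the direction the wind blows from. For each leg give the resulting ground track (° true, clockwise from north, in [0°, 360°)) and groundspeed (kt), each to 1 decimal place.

Leg 1: heading 145.4°; drift -9.4° → track 136.0°, groundspeed 164.8 kt
Leg 2: heading 114.5°; drift -3.2° → track 111.3°, groundspeed 173.0 kt
Leg 3: heading 323.0°; drift +13.2° → track 336.2°, groundspeed 112.5 kt
Leg 4: heading 153.4°; drift -10.8° → track 142.6°, groundspeed 161.5 kt
Leg 5: heading 335.3°; drift +15.0° → track 350.3°, groundspeed 119.6 kt
Leg 6: heading 206.2°; drift -15.9° → track 190.3°, groundspeed 130.9 kt

Leg 1: track=136.0°, groundspeed=164.8 kt
Leg 2: track=111.3°, groundspeed=173.0 kt
Leg 3: track=336.2°, groundspeed=112.5 kt
Leg 4: track=142.6°, groundspeed=161.5 kt
Leg 5: track=350.3°, groundspeed=119.6 kt
Leg 6: track=190.3°, groundspeed=130.9 kt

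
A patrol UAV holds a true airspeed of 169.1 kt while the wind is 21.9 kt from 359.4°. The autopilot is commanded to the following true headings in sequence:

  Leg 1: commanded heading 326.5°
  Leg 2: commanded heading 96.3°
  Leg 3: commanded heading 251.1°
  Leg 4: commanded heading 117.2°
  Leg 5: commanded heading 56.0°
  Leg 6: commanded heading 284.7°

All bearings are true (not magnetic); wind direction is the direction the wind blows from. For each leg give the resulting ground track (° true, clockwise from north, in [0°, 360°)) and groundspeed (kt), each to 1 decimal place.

Leg 1: heading 326.5°; drift -4.5° → track 322.0°, groundspeed 151.2 kt
Leg 2: heading 96.3°; drift +7.2° → track 103.5°, groundspeed 173.1 kt
Leg 3: heading 251.1°; drift -6.7° → track 244.4°, groundspeed 177.2 kt
Leg 4: heading 117.2°; drift +6.2° → track 123.4°, groundspeed 180.4 kt
Leg 5: heading 56.0°; drift +6.6° → track 62.6°, groundspeed 158.1 kt
Leg 6: heading 284.7°; drift -7.4° → track 277.3°, groundspeed 164.7 kt

Leg 1: track=322.0°, groundspeed=151.2 kt
Leg 2: track=103.5°, groundspeed=173.1 kt
Leg 3: track=244.4°, groundspeed=177.2 kt
Leg 4: track=123.4°, groundspeed=180.4 kt
Leg 5: track=62.6°, groundspeed=158.1 kt
Leg 6: track=277.3°, groundspeed=164.7 kt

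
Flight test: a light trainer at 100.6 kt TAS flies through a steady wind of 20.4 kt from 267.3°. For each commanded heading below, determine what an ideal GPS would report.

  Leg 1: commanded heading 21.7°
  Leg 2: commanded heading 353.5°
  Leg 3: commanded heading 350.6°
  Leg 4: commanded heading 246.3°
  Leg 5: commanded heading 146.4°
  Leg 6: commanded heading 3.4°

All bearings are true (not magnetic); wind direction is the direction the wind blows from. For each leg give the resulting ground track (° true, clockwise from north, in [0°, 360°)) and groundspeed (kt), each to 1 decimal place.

Leg 1: heading 21.7°; drift +9.7° → track 31.4°, groundspeed 110.6 kt
Leg 2: heading 353.5°; drift +11.6° → track 5.1°, groundspeed 101.3 kt
Leg 3: heading 350.6°; drift +11.7° → track 2.3°, groundspeed 100.3 kt
Leg 4: heading 246.3°; drift -5.1° → track 241.2°, groundspeed 81.9 kt
Leg 5: heading 146.4°; drift -9.0° → track 137.4°, groundspeed 112.4 kt
Leg 6: heading 3.4°; drift +11.2° → track 14.6°, groundspeed 104.8 kt

Leg 1: track=31.4°, groundspeed=110.6 kt
Leg 2: track=5.1°, groundspeed=101.3 kt
Leg 3: track=2.3°, groundspeed=100.3 kt
Leg 4: track=241.2°, groundspeed=81.9 kt
Leg 5: track=137.4°, groundspeed=112.4 kt
Leg 6: track=14.6°, groundspeed=104.8 kt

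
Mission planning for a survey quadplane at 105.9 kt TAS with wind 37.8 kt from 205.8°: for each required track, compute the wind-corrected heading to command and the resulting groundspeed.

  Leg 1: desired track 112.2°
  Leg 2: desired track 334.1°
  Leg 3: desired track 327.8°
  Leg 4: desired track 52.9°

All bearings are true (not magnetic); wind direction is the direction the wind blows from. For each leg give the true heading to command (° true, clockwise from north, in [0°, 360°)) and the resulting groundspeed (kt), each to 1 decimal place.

Leg 1: heading=133.1°, groundspeed=101.3 kt
Leg 2: heading=317.8°, groundspeed=125.1 kt
Leg 3: heading=310.2°, groundspeed=121.0 kt
Leg 4: heading=62.3°, groundspeed=138.1 kt

Leg 1: desired track 112.2°; wind correction +20.9° → command heading 133.1°, groundspeed 101.3 kt
Leg 2: desired track 334.1°; wind correction -16.3° → command heading 317.8°, groundspeed 125.1 kt
Leg 3: desired track 327.8°; wind correction -17.6° → command heading 310.2°, groundspeed 121.0 kt
Leg 4: desired track 52.9°; wind correction +9.4° → command heading 62.3°, groundspeed 138.1 kt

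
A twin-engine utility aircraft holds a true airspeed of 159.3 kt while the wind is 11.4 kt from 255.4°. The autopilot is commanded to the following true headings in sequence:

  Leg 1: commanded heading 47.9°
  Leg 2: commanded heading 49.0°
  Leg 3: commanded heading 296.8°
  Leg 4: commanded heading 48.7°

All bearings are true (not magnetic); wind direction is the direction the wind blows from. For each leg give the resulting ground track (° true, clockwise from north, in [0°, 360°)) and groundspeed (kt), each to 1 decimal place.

Leg 1: heading 47.9°; drift +1.8° → track 49.7°, groundspeed 169.5 kt
Leg 2: heading 49.0°; drift +1.7° → track 50.7°, groundspeed 169.6 kt
Leg 3: heading 296.8°; drift +2.9° → track 299.7°, groundspeed 150.9 kt
Leg 4: heading 48.7°; drift +1.7° → track 50.4°, groundspeed 169.6 kt

Leg 1: track=49.7°, groundspeed=169.5 kt
Leg 2: track=50.7°, groundspeed=169.6 kt
Leg 3: track=299.7°, groundspeed=150.9 kt
Leg 4: track=50.4°, groundspeed=169.6 kt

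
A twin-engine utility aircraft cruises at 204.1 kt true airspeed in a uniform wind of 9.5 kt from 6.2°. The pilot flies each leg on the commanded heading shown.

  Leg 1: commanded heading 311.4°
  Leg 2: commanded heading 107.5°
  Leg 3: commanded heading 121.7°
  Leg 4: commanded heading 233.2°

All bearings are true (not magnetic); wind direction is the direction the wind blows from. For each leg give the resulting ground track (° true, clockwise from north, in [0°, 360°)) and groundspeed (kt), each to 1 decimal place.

Leg 1: heading 311.4°; drift -2.2° → track 309.2°, groundspeed 198.8 kt
Leg 2: heading 107.5°; drift +2.6° → track 110.1°, groundspeed 206.2 kt
Leg 3: heading 121.7°; drift +2.4° → track 124.1°, groundspeed 208.4 kt
Leg 4: heading 233.2°; drift -1.9° → track 231.3°, groundspeed 210.7 kt

Leg 1: track=309.2°, groundspeed=198.8 kt
Leg 2: track=110.1°, groundspeed=206.2 kt
Leg 3: track=124.1°, groundspeed=208.4 kt
Leg 4: track=231.3°, groundspeed=210.7 kt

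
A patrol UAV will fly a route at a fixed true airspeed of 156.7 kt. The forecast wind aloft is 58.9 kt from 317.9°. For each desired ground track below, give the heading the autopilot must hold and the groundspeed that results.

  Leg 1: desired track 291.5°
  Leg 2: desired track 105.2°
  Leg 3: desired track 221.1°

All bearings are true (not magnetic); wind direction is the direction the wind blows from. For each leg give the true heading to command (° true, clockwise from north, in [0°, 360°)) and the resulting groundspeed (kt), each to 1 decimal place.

Leg 1: desired track 291.5°; wind correction +9.6° → command heading 301.1°, groundspeed 101.7 kt
Leg 2: desired track 105.2°; wind correction -11.7° → command heading 93.5°, groundspeed 203.0 kt
Leg 3: desired track 221.1°; wind correction +21.9° → command heading 243.0°, groundspeed 152.4 kt

Leg 1: heading=301.1°, groundspeed=101.7 kt
Leg 2: heading=93.5°, groundspeed=203.0 kt
Leg 3: heading=243.0°, groundspeed=152.4 kt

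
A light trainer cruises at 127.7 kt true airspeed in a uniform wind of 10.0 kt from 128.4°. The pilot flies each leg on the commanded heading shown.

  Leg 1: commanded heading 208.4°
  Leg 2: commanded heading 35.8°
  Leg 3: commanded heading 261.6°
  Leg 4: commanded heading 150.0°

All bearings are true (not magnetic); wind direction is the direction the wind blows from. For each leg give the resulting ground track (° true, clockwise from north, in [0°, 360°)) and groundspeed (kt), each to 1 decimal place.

Leg 1: track=212.9°, groundspeed=126.3 kt
Leg 2: track=31.3°, groundspeed=128.5 kt
Leg 3: track=264.7°, groundspeed=134.7 kt
Leg 4: track=151.8°, groundspeed=118.5 kt

Leg 1: heading 208.4°; drift +4.5° → track 212.9°, groundspeed 126.3 kt
Leg 2: heading 35.8°; drift -4.5° → track 31.3°, groundspeed 128.5 kt
Leg 3: heading 261.6°; drift +3.1° → track 264.7°, groundspeed 134.7 kt
Leg 4: heading 150.0°; drift +1.8° → track 151.8°, groundspeed 118.5 kt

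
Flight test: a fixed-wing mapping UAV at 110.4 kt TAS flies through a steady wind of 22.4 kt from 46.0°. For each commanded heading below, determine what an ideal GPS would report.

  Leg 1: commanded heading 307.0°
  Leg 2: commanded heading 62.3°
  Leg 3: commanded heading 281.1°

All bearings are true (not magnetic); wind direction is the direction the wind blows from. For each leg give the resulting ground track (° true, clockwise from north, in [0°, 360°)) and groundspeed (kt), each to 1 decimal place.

Leg 1: heading 307.0°; drift -11.0° → track 296.0°, groundspeed 116.0 kt
Leg 2: heading 62.3°; drift +4.0° → track 66.3°, groundspeed 89.1 kt
Leg 3: heading 281.1°; drift -8.5° → track 272.6°, groundspeed 124.6 kt

Leg 1: track=296.0°, groundspeed=116.0 kt
Leg 2: track=66.3°, groundspeed=89.1 kt
Leg 3: track=272.6°, groundspeed=124.6 kt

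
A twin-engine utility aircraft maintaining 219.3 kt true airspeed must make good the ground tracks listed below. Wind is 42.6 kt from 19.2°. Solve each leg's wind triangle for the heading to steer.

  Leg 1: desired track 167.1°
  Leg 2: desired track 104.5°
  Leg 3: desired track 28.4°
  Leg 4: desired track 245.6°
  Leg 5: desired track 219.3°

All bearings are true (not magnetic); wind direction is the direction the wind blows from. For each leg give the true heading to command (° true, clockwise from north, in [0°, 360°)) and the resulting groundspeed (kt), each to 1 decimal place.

Leg 1: heading=161.2°, groundspeed=254.2 kt
Leg 2: heading=93.3°, groundspeed=211.7 kt
Leg 3: heading=26.6°, groundspeed=177.1 kt
Leg 4: heading=253.7°, groundspeed=246.5 kt
Leg 5: heading=223.1°, groundspeed=258.8 kt

Leg 1: desired track 167.1°; wind correction -5.9° → command heading 161.2°, groundspeed 254.2 kt
Leg 2: desired track 104.5°; wind correction -11.2° → command heading 93.3°, groundspeed 211.7 kt
Leg 3: desired track 28.4°; wind correction -1.8° → command heading 26.6°, groundspeed 177.1 kt
Leg 4: desired track 245.6°; wind correction +8.1° → command heading 253.7°, groundspeed 246.5 kt
Leg 5: desired track 219.3°; wind correction +3.8° → command heading 223.1°, groundspeed 258.8 kt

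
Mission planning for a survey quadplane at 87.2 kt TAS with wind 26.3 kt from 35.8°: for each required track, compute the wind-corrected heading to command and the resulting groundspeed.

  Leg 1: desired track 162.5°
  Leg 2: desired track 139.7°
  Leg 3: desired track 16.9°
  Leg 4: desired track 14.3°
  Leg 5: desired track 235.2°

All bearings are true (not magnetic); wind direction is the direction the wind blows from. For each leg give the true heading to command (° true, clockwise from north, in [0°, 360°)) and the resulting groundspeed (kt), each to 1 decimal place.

Leg 1: heading=148.5°, groundspeed=100.3 kt
Leg 2: heading=122.7°, groundspeed=89.7 kt
Leg 3: heading=22.5°, groundspeed=61.9 kt
Leg 4: heading=20.6°, groundspeed=62.2 kt
Leg 5: heading=240.9°, groundspeed=111.6 kt

Leg 1: desired track 162.5°; wind correction -14.0° → command heading 148.5°, groundspeed 100.3 kt
Leg 2: desired track 139.7°; wind correction -17.0° → command heading 122.7°, groundspeed 89.7 kt
Leg 3: desired track 16.9°; wind correction +5.6° → command heading 22.5°, groundspeed 61.9 kt
Leg 4: desired track 14.3°; wind correction +6.3° → command heading 20.6°, groundspeed 62.2 kt
Leg 5: desired track 235.2°; wind correction +5.7° → command heading 240.9°, groundspeed 111.6 kt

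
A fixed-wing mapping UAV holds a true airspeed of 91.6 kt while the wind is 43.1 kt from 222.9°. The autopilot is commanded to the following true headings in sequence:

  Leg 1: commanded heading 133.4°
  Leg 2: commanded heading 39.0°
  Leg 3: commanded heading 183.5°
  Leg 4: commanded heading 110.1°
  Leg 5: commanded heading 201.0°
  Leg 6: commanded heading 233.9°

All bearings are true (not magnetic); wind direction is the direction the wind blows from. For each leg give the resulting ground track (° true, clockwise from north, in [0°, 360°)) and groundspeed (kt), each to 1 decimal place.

Leg 1: heading 133.4°; drift -25.3° → track 108.1°, groundspeed 100.9 kt
Leg 2: heading 39.0°; drift +1.2° → track 40.2°, groundspeed 134.6 kt
Leg 3: heading 183.5°; drift -25.1° → track 158.4°, groundspeed 64.4 kt
Leg 4: heading 110.1°; drift -20.1° → track 90.0°, groundspeed 115.4 kt
Leg 5: heading 201.0°; drift -17.3° → track 183.7°, groundspeed 54.1 kt
Leg 6: heading 233.9°; drift +9.5° → track 243.4°, groundspeed 50.0 kt

Leg 1: track=108.1°, groundspeed=100.9 kt
Leg 2: track=40.2°, groundspeed=134.6 kt
Leg 3: track=158.4°, groundspeed=64.4 kt
Leg 4: track=90.0°, groundspeed=115.4 kt
Leg 5: track=183.7°, groundspeed=54.1 kt
Leg 6: track=243.4°, groundspeed=50.0 kt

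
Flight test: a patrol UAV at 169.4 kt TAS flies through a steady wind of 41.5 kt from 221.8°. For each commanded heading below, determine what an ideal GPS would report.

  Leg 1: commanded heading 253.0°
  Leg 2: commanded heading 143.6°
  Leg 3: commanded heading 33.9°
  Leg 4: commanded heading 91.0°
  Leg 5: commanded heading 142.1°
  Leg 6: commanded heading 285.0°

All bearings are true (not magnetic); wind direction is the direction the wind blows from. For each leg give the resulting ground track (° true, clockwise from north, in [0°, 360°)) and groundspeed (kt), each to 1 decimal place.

Leg 1: heading 253.0°; drift +9.1° → track 262.1°, groundspeed 135.6 kt
Leg 2: heading 143.6°; drift -14.2° → track 129.4°, groundspeed 166.0 kt
Leg 3: heading 33.9°; drift +1.6° → track 35.5°, groundspeed 210.6 kt
Leg 4: heading 91.0°; drift -9.1° → track 81.9°, groundspeed 199.0 kt
Leg 5: heading 142.1°; drift -14.1° → track 128.0°, groundspeed 167.0 kt
Leg 6: heading 285.0°; drift +13.8° → track 298.8°, groundspeed 155.2 kt

Leg 1: track=262.1°, groundspeed=135.6 kt
Leg 2: track=129.4°, groundspeed=166.0 kt
Leg 3: track=35.5°, groundspeed=210.6 kt
Leg 4: track=81.9°, groundspeed=199.0 kt
Leg 5: track=128.0°, groundspeed=167.0 kt
Leg 6: track=298.8°, groundspeed=155.2 kt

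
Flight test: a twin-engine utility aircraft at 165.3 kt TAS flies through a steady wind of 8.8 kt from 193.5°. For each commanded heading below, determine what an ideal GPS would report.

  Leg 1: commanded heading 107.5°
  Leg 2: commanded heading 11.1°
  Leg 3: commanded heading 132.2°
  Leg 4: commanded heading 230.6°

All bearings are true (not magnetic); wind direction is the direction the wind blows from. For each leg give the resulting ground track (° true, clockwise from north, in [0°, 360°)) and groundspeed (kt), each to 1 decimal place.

Leg 1: track=104.4°, groundspeed=164.9 kt
Leg 2: track=11.2°, groundspeed=174.1 kt
Leg 3: track=129.5°, groundspeed=161.3 kt
Leg 4: track=232.5°, groundspeed=158.4 kt

Leg 1: heading 107.5°; drift -3.1° → track 104.4°, groundspeed 164.9 kt
Leg 2: heading 11.1°; drift +0.1° → track 11.2°, groundspeed 174.1 kt
Leg 3: heading 132.2°; drift -2.7° → track 129.5°, groundspeed 161.3 kt
Leg 4: heading 230.6°; drift +1.9° → track 232.5°, groundspeed 158.4 kt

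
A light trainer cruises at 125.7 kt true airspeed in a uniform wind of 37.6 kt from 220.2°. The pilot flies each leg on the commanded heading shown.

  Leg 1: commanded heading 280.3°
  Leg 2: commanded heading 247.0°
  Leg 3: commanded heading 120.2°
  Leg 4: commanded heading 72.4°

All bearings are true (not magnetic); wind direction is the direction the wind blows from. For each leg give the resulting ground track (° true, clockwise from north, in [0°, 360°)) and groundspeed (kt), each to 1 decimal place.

Leg 1: heading 280.3°; drift +16.9° → track 297.2°, groundspeed 111.8 kt
Leg 2: heading 247.0°; drift +10.4° → track 257.4°, groundspeed 93.7 kt
Leg 3: heading 120.2°; drift -15.6° → track 104.6°, groundspeed 137.3 kt
Leg 4: heading 72.4°; drift -7.2° → track 65.2°, groundspeed 158.8 kt

Leg 1: track=297.2°, groundspeed=111.8 kt
Leg 2: track=257.4°, groundspeed=93.7 kt
Leg 3: track=104.6°, groundspeed=137.3 kt
Leg 4: track=65.2°, groundspeed=158.8 kt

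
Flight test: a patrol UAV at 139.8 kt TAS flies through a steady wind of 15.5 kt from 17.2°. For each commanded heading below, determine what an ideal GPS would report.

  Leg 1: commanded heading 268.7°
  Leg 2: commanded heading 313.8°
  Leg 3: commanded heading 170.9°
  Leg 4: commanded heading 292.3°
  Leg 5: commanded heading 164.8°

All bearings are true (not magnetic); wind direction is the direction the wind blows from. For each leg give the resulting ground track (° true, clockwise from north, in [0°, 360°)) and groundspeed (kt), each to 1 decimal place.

Leg 1: track=262.9°, groundspeed=145.5 kt
Leg 2: track=307.8°, groundspeed=133.6 kt
Leg 3: track=173.5°, groundspeed=153.8 kt
Leg 4: track=285.9°, groundspeed=139.3 kt
Leg 5: track=167.9°, groundspeed=153.1 kt

Leg 1: heading 268.7°; drift -5.8° → track 262.9°, groundspeed 145.5 kt
Leg 2: heading 313.8°; drift -6.0° → track 307.8°, groundspeed 133.6 kt
Leg 3: heading 170.9°; drift +2.6° → track 173.5°, groundspeed 153.8 kt
Leg 4: heading 292.3°; drift -6.4° → track 285.9°, groundspeed 139.3 kt
Leg 5: heading 164.8°; drift +3.1° → track 167.9°, groundspeed 153.1 kt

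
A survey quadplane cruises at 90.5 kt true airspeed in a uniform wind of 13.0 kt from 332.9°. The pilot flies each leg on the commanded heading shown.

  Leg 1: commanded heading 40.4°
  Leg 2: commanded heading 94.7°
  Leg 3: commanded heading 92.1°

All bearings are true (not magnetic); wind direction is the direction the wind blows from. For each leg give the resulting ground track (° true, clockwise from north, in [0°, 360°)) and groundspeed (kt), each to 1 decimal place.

Leg 1: track=48.4°, groundspeed=86.4 kt
Leg 2: track=101.2°, groundspeed=98.0 kt
Leg 3: track=98.8°, groundspeed=97.5 kt

Leg 1: heading 40.4°; drift +8.0° → track 48.4°, groundspeed 86.4 kt
Leg 2: heading 94.7°; drift +6.5° → track 101.2°, groundspeed 98.0 kt
Leg 3: heading 92.1°; drift +6.7° → track 98.8°, groundspeed 97.5 kt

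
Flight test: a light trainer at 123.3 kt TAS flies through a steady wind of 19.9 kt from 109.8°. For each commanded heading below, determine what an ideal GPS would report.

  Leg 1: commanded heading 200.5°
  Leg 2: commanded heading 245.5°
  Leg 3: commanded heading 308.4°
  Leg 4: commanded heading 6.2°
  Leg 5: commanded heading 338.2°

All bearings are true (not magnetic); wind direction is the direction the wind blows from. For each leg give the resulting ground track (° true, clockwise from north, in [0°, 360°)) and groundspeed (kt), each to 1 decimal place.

Leg 1: heading 200.5°; drift +9.1° → track 209.6°, groundspeed 125.1 kt
Leg 2: heading 245.5°; drift +5.8° → track 251.3°, groundspeed 138.2 kt
Leg 3: heading 308.4°; drift -2.6° → track 305.8°, groundspeed 142.3 kt
Leg 4: heading 6.2°; drift -8.6° → track 357.6°, groundspeed 129.4 kt
Leg 5: heading 338.2°; drift -6.2° → track 332.0°, groundspeed 137.3 kt

Leg 1: track=209.6°, groundspeed=125.1 kt
Leg 2: track=251.3°, groundspeed=138.2 kt
Leg 3: track=305.8°, groundspeed=142.3 kt
Leg 4: track=357.6°, groundspeed=129.4 kt
Leg 5: track=332.0°, groundspeed=137.3 kt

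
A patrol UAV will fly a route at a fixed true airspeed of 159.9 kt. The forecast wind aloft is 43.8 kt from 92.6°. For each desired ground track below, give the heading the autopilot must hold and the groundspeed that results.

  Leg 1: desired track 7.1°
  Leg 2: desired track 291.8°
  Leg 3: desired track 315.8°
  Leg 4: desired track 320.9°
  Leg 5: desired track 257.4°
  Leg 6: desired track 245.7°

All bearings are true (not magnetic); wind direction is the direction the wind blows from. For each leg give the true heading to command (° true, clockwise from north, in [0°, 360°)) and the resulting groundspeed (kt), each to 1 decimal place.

Leg 1: heading=22.9°, groundspeed=150.4 kt
Leg 2: heading=297.0°, groundspeed=200.6 kt
Leg 3: heading=326.6°, groundspeed=189.0 kt
Leg 4: heading=332.7°, groundspeed=185.7 kt
Leg 5: heading=253.3°, groundspeed=201.8 kt
Leg 6: heading=238.6°, groundspeed=197.7 kt

Leg 1: desired track 7.1°; wind correction +15.8° → command heading 22.9°, groundspeed 150.4 kt
Leg 2: desired track 291.8°; wind correction +5.2° → command heading 297.0°, groundspeed 200.6 kt
Leg 3: desired track 315.8°; wind correction +10.8° → command heading 326.6°, groundspeed 189.0 kt
Leg 4: desired track 320.9°; wind correction +11.8° → command heading 332.7°, groundspeed 185.7 kt
Leg 5: desired track 257.4°; wind correction -4.1° → command heading 253.3°, groundspeed 201.8 kt
Leg 6: desired track 245.7°; wind correction -7.1° → command heading 238.6°, groundspeed 197.7 kt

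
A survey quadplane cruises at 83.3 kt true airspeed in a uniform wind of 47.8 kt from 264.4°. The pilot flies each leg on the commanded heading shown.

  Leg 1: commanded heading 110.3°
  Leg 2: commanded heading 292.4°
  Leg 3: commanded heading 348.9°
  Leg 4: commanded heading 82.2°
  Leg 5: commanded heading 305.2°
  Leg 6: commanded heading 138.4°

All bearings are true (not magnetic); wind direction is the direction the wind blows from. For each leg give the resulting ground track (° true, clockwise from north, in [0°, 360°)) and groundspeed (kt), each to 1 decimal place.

Leg 1: track=100.9°, groundspeed=128.0 kt
Leg 2: track=321.0°, groundspeed=46.8 kt
Leg 3: track=20.1°, groundspeed=92.0 kt
Leg 4: track=83.0°, groundspeed=131.1 kt
Leg 5: track=338.7°, groundspeed=56.5 kt
Leg 6: track=119.3°, groundspeed=117.9 kt

Leg 1: heading 110.3°; drift -9.4° → track 100.9°, groundspeed 128.0 kt
Leg 2: heading 292.4°; drift +28.6° → track 321.0°, groundspeed 46.8 kt
Leg 3: heading 348.9°; drift +31.2° → track 20.1°, groundspeed 92.0 kt
Leg 4: heading 82.2°; drift +0.8° → track 83.0°, groundspeed 131.1 kt
Leg 5: heading 305.2°; drift +33.5° → track 338.7°, groundspeed 56.5 kt
Leg 6: heading 138.4°; drift -19.1° → track 119.3°, groundspeed 117.9 kt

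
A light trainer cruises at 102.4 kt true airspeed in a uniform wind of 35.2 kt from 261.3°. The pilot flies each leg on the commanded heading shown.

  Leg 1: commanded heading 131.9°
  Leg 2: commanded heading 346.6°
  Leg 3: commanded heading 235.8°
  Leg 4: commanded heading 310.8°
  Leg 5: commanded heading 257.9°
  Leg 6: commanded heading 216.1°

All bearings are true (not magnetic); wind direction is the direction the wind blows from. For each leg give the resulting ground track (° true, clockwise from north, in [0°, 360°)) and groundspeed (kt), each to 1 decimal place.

Leg 1: track=119.6°, groundspeed=127.7 kt
Leg 2: track=6.0°, groundspeed=105.5 kt
Leg 3: track=223.7°, groundspeed=72.2 kt
Leg 4: track=329.4°, groundspeed=83.9 kt
Leg 5: track=256.1°, groundspeed=67.3 kt
Leg 6: track=198.3°, groundspeed=81.5 kt

Leg 1: heading 131.9°; drift -12.3° → track 119.6°, groundspeed 127.7 kt
Leg 2: heading 346.6°; drift +19.4° → track 6.0°, groundspeed 105.5 kt
Leg 3: heading 235.8°; drift -12.1° → track 223.7°, groundspeed 72.2 kt
Leg 4: heading 310.8°; drift +18.6° → track 329.4°, groundspeed 83.9 kt
Leg 5: heading 257.9°; drift -1.8° → track 256.1°, groundspeed 67.3 kt
Leg 6: heading 216.1°; drift -17.8° → track 198.3°, groundspeed 81.5 kt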